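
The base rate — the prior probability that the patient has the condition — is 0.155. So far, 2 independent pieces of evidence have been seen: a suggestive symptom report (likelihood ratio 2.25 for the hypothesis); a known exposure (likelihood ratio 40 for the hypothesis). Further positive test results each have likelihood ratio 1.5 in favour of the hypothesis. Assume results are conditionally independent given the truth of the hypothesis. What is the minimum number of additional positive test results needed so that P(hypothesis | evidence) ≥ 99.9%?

Prior odds = 0.155/0.845 = 31/169.
Combined Bayes factor of the evidence already in hand = 2.25 × 40 = 90.
Odds after that evidence = (31/169) × 90 = 2790/169.
Target odds = 0.999/0.001 = 999.
Need 1.5ⁿ ≥ 999 ÷ (2790/169) = 18759/310.
1.5¹⁰ = 59049/1024 falls short of 18759/310 but 1.5¹¹ = 177147/2048 reaches it, so n = 11.

11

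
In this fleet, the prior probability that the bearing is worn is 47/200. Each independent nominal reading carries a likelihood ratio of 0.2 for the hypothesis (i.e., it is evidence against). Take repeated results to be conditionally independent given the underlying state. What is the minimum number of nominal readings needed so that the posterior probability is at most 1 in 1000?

Prior odds: 0.235 ÷ 0.765 = 47/153.
Likelihood ratio per nominal reading = 0.2.
Target posterior odds = 0.001/0.999 = 1/999.
Need (47/153) × 0.2ⁿ ≤ 1/999, i.e. 0.2ⁿ ≤ 17/5217.
0.2³ = 0.008 is still above 17/5217 but 0.2⁴ = 0.0016 is at or below it, so n = 4.

4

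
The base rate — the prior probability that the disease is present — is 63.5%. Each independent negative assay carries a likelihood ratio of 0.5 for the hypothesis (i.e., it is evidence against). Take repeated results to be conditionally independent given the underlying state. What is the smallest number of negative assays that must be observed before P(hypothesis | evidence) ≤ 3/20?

Prior odds = 0.635/0.365 = 127/73.
Likelihood ratio per negative assay = 0.5.
Target posterior odds = 0.15/0.85 = 3/17.
Need (127/73) × 0.5ⁿ ≤ 3/17, i.e. 0.5ⁿ ≤ 219/2159.
0.5³ = 0.125 is still above 219/2159 but 0.5⁴ = 0.0625 is at or below it, so n = 4.

4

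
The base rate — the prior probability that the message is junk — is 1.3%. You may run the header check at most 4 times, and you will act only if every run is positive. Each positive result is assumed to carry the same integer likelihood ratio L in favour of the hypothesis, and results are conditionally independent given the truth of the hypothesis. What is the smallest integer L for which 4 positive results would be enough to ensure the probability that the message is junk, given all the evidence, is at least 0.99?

10

Prior odds = 0.013/0.987 = 13/987.
Target odds = 0.99/0.01 = 99.
Need L⁴ ≥ 99 ÷ (13/987) = 97713/13.
9⁴ = 6561 < 97713/13 ≤ 10000 = 10⁴, so L = 10.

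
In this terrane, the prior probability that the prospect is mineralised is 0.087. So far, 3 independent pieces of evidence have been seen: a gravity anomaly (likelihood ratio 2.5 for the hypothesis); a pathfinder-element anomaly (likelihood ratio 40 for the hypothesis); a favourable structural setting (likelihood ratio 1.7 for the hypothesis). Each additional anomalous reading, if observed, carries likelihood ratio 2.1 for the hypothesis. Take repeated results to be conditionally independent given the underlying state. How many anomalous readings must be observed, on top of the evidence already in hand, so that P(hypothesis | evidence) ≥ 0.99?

Prior odds = 0.087/0.913 = 87/913.
Combined Bayes factor of the evidence already in hand = 2.5 × 40 × 1.7 = 170.
Odds after that evidence = (87/913) × 170 = 14790/913.
Target odds = 0.99/0.01 = 99.
Need 2.1ⁿ ≥ 99 ÷ (14790/913) = 30129/4930.
2.1² = 4.41 falls short of 30129/4930 but 2.1³ = 9.261 reaches it, so n = 3.

3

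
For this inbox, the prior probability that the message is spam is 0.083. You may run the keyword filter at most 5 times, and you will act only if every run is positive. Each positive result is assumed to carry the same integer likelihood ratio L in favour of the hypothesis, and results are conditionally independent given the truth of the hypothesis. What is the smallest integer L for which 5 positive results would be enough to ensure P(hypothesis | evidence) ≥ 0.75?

Prior odds = 0.083/0.917 = 83/917.
Target odds = 0.75/0.25 = 3.
Need L⁵ ≥ 3 ÷ (83/917) = 2751/83.
2⁵ = 32 < 2751/83 ≤ 243 = 3⁵, so L = 3.

3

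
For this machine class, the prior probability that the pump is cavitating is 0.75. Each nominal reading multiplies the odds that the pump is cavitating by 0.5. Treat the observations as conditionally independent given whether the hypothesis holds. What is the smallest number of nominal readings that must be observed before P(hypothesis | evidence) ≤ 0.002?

Prior odds = 0.75/0.25 = 3.
Likelihood ratio per nominal reading = 0.5.
Target posterior odds = 0.002/0.998 = 1/499.
Require 0.5ⁿ ≤ 1/499 ÷ 3 = 1/1497.
0.5¹⁰ = 1/1024 is still above 1/1497 but 0.5¹¹ = 1/2048 is at or below it, so n = 11.

11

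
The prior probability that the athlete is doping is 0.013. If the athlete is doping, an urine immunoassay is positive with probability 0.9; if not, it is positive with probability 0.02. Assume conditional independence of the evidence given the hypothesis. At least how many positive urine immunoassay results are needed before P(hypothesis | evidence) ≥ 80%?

Prior odds: 0.013 ÷ 0.987 = 13/987.
Likelihood ratio of a positive = 0.9/0.02 = 45.
Target posterior odds = 0.8/0.2 = 4.
Require 45ⁿ ≥ 4 ÷ (13/987) = 3948/13.
45¹ = 45 falls short of 3948/13 but 45² = 2025 reaches it, so n = 2.

2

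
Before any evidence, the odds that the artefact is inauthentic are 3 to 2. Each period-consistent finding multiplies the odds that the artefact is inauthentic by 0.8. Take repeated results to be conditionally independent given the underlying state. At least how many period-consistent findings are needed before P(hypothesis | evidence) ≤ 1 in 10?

Prior odds = 1.5.
Likelihood ratio per period-consistent finding = 0.8.
Target posterior odds = 0.1/0.9 = 1/9.
Require 0.8ⁿ ≤ 1/9 ÷ 1.5 = 2/27.
0.8¹¹ = 4194304/48828125 is still above 2/27 but 0.8¹² = 16777216/244140625 is at or below it, so n = 12.

12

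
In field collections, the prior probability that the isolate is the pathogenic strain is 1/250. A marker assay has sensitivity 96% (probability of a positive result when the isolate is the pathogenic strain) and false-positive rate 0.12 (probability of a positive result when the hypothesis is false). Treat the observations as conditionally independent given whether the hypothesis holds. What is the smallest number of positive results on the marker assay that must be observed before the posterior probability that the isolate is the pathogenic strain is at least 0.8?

4

Prior odds: 0.004 ÷ 0.996 = 1/249.
Likelihood ratio of a positive result = 0.96/0.12 = 8.
Target posterior odds = 0.8/0.2 = 4.
Require 8ⁿ ≥ 4 ÷ (1/249) = 996.
8³ = 512 falls short of 996 but 8⁴ = 4096 reaches it, so n = 4.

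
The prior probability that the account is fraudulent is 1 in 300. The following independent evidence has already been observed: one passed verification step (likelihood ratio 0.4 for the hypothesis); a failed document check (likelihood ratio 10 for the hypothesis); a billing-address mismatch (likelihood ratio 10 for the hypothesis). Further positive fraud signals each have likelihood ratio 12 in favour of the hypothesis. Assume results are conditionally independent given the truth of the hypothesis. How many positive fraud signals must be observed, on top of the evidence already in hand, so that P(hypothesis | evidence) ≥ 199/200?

3

Prior odds = (1/300)/(299/300) = 1/299.
Combined Bayes factor of the evidence already in hand = 0.4 × 10 × 10 = 40.
Odds after that evidence = (1/299) × 40 = 40/299.
Target odds = 0.995/0.005 = 199.
Need 12ⁿ ≥ 199 ÷ (40/299) = 1487.525.
12² = 144 falls short of 1487.525 but 12³ = 1728 reaches it, so n = 3.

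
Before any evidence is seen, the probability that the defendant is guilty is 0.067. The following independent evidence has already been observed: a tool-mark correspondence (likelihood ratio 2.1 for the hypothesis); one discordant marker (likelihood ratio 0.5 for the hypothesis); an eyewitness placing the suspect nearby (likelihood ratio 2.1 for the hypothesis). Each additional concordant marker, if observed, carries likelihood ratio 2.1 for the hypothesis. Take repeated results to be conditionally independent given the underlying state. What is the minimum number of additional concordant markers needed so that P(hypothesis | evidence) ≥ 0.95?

7

Prior odds = 0.067/0.933 = 67/933.
Combined Bayes factor of the evidence already in hand = 2.1 × 0.5 × 2.1 = 2.205.
Odds after that evidence = (67/933) × 2.205 = 9849/62200.
Target odds = 0.95/0.05 = 19.
Need 2.1ⁿ ≥ 19 ÷ (9849/62200) = 1181800/9849.
2.1⁶ = 85766121/1000000 falls short of 1181800/9849 but 2.1⁷ ≈180.109 reaches it, so n = 7.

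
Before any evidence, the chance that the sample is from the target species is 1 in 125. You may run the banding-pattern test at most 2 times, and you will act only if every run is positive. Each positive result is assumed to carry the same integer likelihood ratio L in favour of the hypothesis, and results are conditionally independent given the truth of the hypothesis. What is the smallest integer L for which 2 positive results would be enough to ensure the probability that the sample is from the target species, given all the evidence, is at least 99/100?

Prior odds = 0.008/0.992 = 1/124.
Target odds = 0.99/0.01 = 99.
Need L² ≥ 99 ÷ (1/124) = 12276.
110² = 12100 < 12276 ≤ 12321 = 111², so L = 111.

111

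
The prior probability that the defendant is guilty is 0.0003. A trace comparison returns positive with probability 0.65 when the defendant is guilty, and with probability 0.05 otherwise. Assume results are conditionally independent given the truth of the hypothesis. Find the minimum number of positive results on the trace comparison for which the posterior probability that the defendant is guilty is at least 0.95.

5

Prior odds = 0.0003/0.9997 = 3/9997.
Likelihood ratio of a positive result = 0.65/0.05 = 13.
Target odds: 0.95 ÷ 0.05 = 19.
Need (3/9997) × 13ⁿ ≥ 19, i.e. 13ⁿ ≥ 189943/3.
13⁴ = 28561 falls short of 189943/3 but 13⁵ = 371293 reaches it, so n = 5.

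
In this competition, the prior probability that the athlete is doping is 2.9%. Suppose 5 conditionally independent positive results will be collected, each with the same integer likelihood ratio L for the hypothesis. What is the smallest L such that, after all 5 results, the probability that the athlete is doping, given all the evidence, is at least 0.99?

Prior odds = 0.029/0.971 = 29/971.
Target odds = 0.99/0.01 = 99.
Need L⁵ ≥ 99 ÷ (29/971) = 96129/29.
5⁵ = 3125 < 96129/29 ≤ 7776 = 6⁵, so L = 6.

6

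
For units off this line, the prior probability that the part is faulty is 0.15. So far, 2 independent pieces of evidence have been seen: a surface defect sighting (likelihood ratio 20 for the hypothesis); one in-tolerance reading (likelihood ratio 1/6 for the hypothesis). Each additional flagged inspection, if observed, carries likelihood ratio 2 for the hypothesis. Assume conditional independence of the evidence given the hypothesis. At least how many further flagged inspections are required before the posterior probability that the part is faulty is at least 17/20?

Prior odds = 0.15/0.85 = 3/17.
Combined Bayes factor of the evidence already in hand = 20 × (1/6) = 10/3.
Odds after that evidence = (3/17) × 10/3 = 10/17.
Target odds = 0.85/0.15 = 17/3.
Need 2ⁿ ≥ 17/3 ÷ (10/17) = 289/30.
2³ = 8 falls short of 289/30 but 2⁴ = 16 reaches it, so n = 4.

4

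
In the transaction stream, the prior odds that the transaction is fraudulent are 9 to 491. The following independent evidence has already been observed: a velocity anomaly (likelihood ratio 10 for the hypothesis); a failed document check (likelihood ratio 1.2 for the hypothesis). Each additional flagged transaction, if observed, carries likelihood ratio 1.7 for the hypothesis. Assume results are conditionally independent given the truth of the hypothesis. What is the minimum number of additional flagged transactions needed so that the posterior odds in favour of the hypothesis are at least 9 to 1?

7

Prior odds = 9/491.
Combined Bayes factor of the evidence already in hand = 10 × 1.2 = 12.
Odds after that evidence = (9/491) × 12 = 108/491.
Target odds = 9.
Need 1.7ⁿ ≥ 9 ÷ (108/491) = 491/12.
1.7⁶ = 24137569/1000000 falls short of 491/12 but 1.7⁷ = 410338673/10000000 reaches it, so n = 7.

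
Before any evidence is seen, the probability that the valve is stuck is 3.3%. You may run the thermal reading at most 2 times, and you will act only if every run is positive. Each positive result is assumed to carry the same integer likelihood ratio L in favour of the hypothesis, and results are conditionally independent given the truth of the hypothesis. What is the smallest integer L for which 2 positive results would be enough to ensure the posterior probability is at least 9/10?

17

Prior odds = 0.033/0.967 = 33/967.
Target odds = 0.9/0.1 = 9.
Need L² ≥ 9 ÷ (33/967) = 2901/11.
16² = 256 < 2901/11 ≤ 289 = 17², so L = 17.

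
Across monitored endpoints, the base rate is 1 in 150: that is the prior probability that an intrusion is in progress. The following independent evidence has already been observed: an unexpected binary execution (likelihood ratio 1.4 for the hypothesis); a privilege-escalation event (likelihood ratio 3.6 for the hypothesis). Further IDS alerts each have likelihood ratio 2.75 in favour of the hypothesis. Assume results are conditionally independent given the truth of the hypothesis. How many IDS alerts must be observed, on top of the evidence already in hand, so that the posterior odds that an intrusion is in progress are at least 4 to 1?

Prior odds = (1/150)/(149/150) = 1/149.
Combined Bayes factor of the evidence already in hand = 1.4 × 3.6 = 5.04.
Odds after that evidence = (1/149) × 5.04 = 126/3725.
Target odds = 4.
Need 2.75ⁿ ≥ 4 ÷ (126/3725) = 7450/63.
2.75⁴ = 57.19140625 falls short of 7450/63 but 2.75⁵ = 161051/1024 reaches it, so n = 5.

5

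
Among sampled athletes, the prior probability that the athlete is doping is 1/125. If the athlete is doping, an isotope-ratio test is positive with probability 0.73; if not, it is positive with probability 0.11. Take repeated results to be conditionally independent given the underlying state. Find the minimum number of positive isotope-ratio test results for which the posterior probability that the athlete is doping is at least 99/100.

5

Prior odds: 0.008 ÷ 0.992 = 1/124.
Likelihood ratio of a positive = 0.73/0.11 = 73/11.
Target posterior odds = 0.99/0.01 = 99.
Require (73/11)ⁿ ≥ 99 ÷ (1/124) = 12276.
(73/11)⁴ = 28398241/14641 falls short of 12276 but (73/11)⁵ ≈12872.1 reaches it, so n = 5.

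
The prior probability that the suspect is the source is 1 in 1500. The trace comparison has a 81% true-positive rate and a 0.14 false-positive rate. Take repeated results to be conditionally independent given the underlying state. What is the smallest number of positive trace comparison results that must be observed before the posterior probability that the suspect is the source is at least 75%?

Prior odds: (1/1500) ÷ (1499/1500) = 1/1499.
Likelihood ratio of a positive result = 0.81/0.14 = 81/14.
Target posterior odds = 0.75/0.25 = 3.
Require (81/14)ⁿ ≥ 3 ÷ (1/1499) = 4497.
(81/14)⁴ = 43046721/38416 falls short of 4497 but (81/14)⁵ ≈6483.13 reaches it, so n = 5.

5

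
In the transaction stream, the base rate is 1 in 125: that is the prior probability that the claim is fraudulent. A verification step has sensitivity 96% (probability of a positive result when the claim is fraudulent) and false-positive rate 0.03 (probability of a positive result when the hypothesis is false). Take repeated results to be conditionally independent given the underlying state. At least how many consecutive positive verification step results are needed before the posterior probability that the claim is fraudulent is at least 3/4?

2

Prior odds = 0.008/0.992 = 1/124.
Likelihood ratio of a positive result = 0.96/0.03 = 32.
Target odds: 0.75 ÷ 0.25 = 3.
Need (1/124) × 32ⁿ ≥ 3, i.e. 32ⁿ ≥ 372.
32¹ = 32 falls short of 372 but 32² = 1024 reaches it, so n = 2.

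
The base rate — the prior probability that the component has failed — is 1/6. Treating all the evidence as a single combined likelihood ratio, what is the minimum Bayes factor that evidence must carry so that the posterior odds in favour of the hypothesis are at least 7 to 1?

35

Prior odds = (1/6)/(5/6) = 0.2.
Target odds = 7.
Required Bayes factor = 7 ÷ 0.2 = 35.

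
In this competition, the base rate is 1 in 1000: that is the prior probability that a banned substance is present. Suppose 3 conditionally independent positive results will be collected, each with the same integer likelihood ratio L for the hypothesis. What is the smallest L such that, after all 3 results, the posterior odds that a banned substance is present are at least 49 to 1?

37

Prior odds = 0.001/0.999 = 1/999.
Target odds = 49.
Need L³ ≥ 49 ÷ (1/999) = 48951.
36³ = 46656 < 48951 ≤ 50653 = 37³, so L = 37.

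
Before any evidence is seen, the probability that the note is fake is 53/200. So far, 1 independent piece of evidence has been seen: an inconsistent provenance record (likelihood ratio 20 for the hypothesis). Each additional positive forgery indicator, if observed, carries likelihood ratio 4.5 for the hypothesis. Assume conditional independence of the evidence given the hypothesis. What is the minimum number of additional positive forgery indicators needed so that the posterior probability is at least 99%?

Prior odds = 0.265/0.735 = 53/147.
Bayes factor of the evidence already in hand = 20.
Odds after that evidence = (53/147) × 20 = 1060/147.
Target odds = 0.99/0.01 = 99.
Need 4.5ⁿ ≥ 99 ÷ (1060/147) = 14553/1060.
4.5¹ = 4.5 falls short of 14553/1060 but 4.5² = 20.25 reaches it, so n = 2.

2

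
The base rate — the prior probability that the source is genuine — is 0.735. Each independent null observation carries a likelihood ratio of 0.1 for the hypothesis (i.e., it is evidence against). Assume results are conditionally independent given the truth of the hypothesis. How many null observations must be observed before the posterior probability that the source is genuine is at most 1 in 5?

Prior odds: 0.735 ÷ 0.265 = 147/53.
Likelihood ratio per null observation = 0.1.
Target odds: 0.2 ÷ 0.8 = 0.25.
Need (147/53) × 0.1ⁿ ≤ 0.25, i.e. 0.1ⁿ ≤ 53/588.
0.1¹ = 0.1 is still above 53/588 but 0.1² = 0.01 is at or below it, so n = 2.

2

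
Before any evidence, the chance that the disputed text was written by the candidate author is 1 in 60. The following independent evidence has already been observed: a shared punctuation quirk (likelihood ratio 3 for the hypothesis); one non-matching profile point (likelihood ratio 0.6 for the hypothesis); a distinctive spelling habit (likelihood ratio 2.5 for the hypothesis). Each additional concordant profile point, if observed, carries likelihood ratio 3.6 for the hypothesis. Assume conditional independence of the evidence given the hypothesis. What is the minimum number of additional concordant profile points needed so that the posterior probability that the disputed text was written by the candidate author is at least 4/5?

4

Prior odds = (1/60)/(59/60) = 1/59.
Combined Bayes factor of the evidence already in hand = 3 × 0.6 × 2.5 = 4.5.
Odds after that evidence = (1/59) × 4.5 = 9/118.
Target odds = 0.8/0.2 = 4.
Need 3.6ⁿ ≥ 4 ÷ (9/118) = 472/9.
3.6³ = 46.656 falls short of 472/9 but 3.6⁴ = 167.9616 reaches it, so n = 4.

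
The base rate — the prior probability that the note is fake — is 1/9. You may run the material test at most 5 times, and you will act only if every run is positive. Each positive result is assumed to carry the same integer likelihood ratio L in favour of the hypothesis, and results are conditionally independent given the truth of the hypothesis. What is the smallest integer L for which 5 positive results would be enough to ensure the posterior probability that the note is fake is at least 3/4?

2

Prior odds = (1/9)/(8/9) = 0.125.
Target odds = 0.75/0.25 = 3.
Need L⁵ ≥ 3 ÷ 0.125 = 24.
1⁵ = 1 < 24 ≤ 32 = 2⁵, so L = 2.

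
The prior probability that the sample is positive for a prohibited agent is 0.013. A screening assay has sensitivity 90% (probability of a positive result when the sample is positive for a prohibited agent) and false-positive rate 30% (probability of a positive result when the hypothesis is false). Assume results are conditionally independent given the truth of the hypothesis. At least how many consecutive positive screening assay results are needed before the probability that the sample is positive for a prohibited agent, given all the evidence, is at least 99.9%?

Prior odds: 0.013 ÷ 0.987 = 13/987.
Likelihood ratio of a positive result = 0.9/0.3 = 3.
Target posterior odds = 0.999/0.001 = 999.
Need (13/987) × 3ⁿ ≥ 999, i.e. 3ⁿ ≥ 986013/13.
3¹⁰ = 59049 falls short of 986013/13 but 3¹¹ = 177147 reaches it, so n = 11.

11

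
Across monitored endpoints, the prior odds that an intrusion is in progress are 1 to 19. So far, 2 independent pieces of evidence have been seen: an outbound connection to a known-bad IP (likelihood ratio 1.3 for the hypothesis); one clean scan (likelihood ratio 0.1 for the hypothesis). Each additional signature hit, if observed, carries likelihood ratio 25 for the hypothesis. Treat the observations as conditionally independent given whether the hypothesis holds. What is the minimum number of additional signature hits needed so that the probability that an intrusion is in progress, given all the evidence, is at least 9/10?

3

Prior odds = 1/19.
Combined Bayes factor of the evidence already in hand = 1.3 × 0.1 = 0.13.
Odds after that evidence = (1/19) × 0.13 = 13/1900.
Target odds = 0.9/0.1 = 9.
Need 25ⁿ ≥ 9 ÷ (13/1900) = 17100/13.
25² = 625 falls short of 17100/13 but 25³ = 15625 reaches it, so n = 3.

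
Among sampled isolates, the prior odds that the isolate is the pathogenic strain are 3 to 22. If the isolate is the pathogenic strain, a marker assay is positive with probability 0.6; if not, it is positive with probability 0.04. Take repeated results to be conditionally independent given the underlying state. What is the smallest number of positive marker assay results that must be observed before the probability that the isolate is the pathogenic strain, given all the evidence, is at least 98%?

Prior odds = 3/22.
Likelihood ratio of a positive = 0.6/0.04 = 15.
Target posterior odds = 0.98/0.02 = 49.
Need (3/22) × 15ⁿ ≥ 49, i.e. 15ⁿ ≥ 1078/3.
15² = 225 falls short of 1078/3 but 15³ = 3375 reaches it, so n = 3.

3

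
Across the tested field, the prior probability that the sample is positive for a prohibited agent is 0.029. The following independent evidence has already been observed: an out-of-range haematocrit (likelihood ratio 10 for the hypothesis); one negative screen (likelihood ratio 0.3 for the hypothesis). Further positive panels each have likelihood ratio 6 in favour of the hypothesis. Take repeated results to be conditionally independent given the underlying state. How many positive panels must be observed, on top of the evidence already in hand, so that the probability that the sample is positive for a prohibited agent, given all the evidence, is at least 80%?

Prior odds = 0.029/0.971 = 29/971.
Combined Bayes factor of the evidence already in hand = 10 × 0.3 = 3.
Odds after that evidence = (29/971) × 3 = 87/971.
Target odds = 0.8/0.2 = 4.
Need 6ⁿ ≥ 4 ÷ (87/971) = 3884/87.
6² = 36 falls short of 3884/87 but 6³ = 216 reaches it, so n = 3.

3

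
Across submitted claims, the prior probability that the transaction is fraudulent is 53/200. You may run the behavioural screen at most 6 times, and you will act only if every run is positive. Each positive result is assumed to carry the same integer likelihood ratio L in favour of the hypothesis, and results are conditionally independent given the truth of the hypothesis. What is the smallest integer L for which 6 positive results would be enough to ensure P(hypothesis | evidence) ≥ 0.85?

2

Prior odds = 0.265/0.735 = 53/147.
Target odds = 0.85/0.15 = 17/3.
Need L⁶ ≥ 17/3 ÷ (53/147) = 833/53.
1⁶ = 1 < 833/53 ≤ 64 = 2⁶, so L = 2.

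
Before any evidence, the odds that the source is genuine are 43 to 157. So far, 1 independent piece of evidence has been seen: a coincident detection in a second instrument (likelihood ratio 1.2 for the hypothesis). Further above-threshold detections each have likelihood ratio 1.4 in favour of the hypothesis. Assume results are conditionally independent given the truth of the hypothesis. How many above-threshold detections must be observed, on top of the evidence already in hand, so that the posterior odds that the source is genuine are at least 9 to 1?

Prior odds = 43/157.
Bayes factor of the evidence already in hand = 1.2.
Odds after that evidence = (43/157) × 1.2 = 258/785.
Target odds = 9.
Need 1.4ⁿ ≥ 9 ÷ (258/785) = 2355/86.
1.4⁹ = 40353607/1953125 falls short of 2355/86 but 1.4¹⁰ = 282475249/9765625 reaches it, so n = 10.

10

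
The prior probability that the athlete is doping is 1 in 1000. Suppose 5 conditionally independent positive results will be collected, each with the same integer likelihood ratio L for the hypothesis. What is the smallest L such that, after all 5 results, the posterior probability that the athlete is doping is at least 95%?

8

Prior odds = 0.001/0.999 = 1/999.
Target odds = 0.95/0.05 = 19.
Need L⁵ ≥ 19 ÷ (1/999) = 18981.
7⁵ = 16807 < 18981 ≤ 32768 = 8⁵, so L = 8.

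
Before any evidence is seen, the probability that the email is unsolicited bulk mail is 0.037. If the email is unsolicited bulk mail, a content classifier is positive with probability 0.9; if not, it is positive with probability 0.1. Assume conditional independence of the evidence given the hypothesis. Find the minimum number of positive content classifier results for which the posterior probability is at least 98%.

4

Prior odds = 0.037/0.963 = 37/963.
Likelihood ratio of a positive = 0.9/0.1 = 9.
Target odds: 0.98 ÷ 0.02 = 49.
Need (37/963) × 9ⁿ ≥ 49, i.e. 9ⁿ ≥ 47187/37.
9³ = 729 falls short of 47187/37 but 9⁴ = 6561 reaches it, so n = 4.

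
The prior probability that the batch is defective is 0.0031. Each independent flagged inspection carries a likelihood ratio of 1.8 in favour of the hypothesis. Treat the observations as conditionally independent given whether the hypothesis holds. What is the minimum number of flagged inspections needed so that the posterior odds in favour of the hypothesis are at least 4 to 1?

Prior odds: 0.0031 ÷ 0.9969 = 31/9969.
Likelihood ratio per flagged inspection = 1.8.
Target odds = 4.
Require 1.8ⁿ ≥ 4 ÷ (31/9969) = 39876/31.
1.8¹² ≈1156.83 falls short of 39876/31 but 1.8¹³ ≈2082.3 reaches it, so n = 13.

13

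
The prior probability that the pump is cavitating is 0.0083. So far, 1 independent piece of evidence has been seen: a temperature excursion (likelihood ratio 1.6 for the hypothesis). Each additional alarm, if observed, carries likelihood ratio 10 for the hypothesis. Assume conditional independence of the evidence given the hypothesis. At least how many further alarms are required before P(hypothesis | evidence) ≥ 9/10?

3

Prior odds = 0.0083/0.9917 = 83/9917.
Bayes factor of the evidence already in hand = 1.6.
Odds after that evidence = (83/9917) × 1.6 = 664/49585.
Target odds = 0.9/0.1 = 9.
Need 10ⁿ ≥ 9 ÷ (664/49585) = 446265/664.
10² = 100 falls short of 446265/664 but 10³ = 1000 reaches it, so n = 3.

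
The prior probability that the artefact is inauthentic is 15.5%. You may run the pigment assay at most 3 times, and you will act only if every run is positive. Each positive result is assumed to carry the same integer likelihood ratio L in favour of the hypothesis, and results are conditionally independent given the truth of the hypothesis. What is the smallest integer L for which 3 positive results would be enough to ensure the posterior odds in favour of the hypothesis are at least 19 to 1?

5

Prior odds = 0.155/0.845 = 31/169.
Target odds = 19.
Need L³ ≥ 19 ÷ (31/169) = 3211/31.
4³ = 64 < 3211/31 ≤ 125 = 5³, so L = 5.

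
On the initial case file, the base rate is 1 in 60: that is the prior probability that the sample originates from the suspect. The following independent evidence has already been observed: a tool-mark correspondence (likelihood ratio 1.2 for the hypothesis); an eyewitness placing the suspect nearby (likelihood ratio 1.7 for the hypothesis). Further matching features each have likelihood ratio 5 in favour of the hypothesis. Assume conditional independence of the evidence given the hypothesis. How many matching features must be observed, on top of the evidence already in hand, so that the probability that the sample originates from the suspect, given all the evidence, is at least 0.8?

3

Prior odds = (1/60)/(59/60) = 1/59.
Combined Bayes factor of the evidence already in hand = 1.2 × 1.7 = 2.04.
Odds after that evidence = (1/59) × 2.04 = 51/1475.
Target odds = 0.8/0.2 = 4.
Need 5ⁿ ≥ 4 ÷ (51/1475) = 5900/51.
5² = 25 falls short of 5900/51 but 5³ = 125 reaches it, so n = 3.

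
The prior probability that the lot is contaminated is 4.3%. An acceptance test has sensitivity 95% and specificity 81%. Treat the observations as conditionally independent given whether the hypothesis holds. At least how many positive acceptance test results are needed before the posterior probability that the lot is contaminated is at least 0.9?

4

Prior odds: 0.043 ÷ 0.957 = 43/957.
False-positive rate = 1 − 0.81 = 0.19; likelihood ratio of a positive = 0.95/0.19 = 5.
Target posterior odds = 0.9/0.1 = 9.
Require 5ⁿ ≥ 9 ÷ (43/957) = 8613/43.
5³ = 125 falls short of 8613/43 but 5⁴ = 625 reaches it, so n = 4.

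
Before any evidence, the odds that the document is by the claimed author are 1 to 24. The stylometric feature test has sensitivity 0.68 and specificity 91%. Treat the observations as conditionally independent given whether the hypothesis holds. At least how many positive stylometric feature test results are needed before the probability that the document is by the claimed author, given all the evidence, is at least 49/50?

Prior odds = 1/24.
False-positive rate = 1 − 0.91 = 0.09; likelihood ratio of a positive = 0.68/0.09 = 68/9.
Target odds: 0.98 ÷ 0.02 = 49.
Need (1/24) × (68/9)ⁿ ≥ 49, i.e. (68/9)ⁿ ≥ 1176.
(68/9)³ = 314432/729 falls short of 1176 but (68/9)⁴ = 21381376/6561 reaches it, so n = 4.

4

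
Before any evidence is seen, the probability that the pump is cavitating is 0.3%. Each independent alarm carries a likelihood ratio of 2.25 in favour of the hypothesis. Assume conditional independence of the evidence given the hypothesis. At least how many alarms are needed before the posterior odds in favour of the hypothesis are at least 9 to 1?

Prior odds: 0.003 ÷ 0.997 = 3/997.
Likelihood ratio per alarm = 2.25.
Target odds = 9.
Require 2.25ⁿ ≥ 9 ÷ (3/997) = 2991.
2.25⁹ = 387420489/262144 falls short of 2991 but 2.25¹⁰ ≈3325.26 reaches it, so n = 10.

10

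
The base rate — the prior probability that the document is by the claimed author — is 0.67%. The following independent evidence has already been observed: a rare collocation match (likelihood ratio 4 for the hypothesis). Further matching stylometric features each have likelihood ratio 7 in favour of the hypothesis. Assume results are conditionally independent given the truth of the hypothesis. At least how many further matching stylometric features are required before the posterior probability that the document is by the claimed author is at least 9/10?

Prior odds = 0.0067/0.9933 = 67/9933.
Bayes factor of the evidence already in hand = 4.
Odds after that evidence = (67/9933) × 4 = 268/9933.
Target odds = 0.9/0.1 = 9.
Need 7ⁿ ≥ 9 ÷ (268/9933) = 89397/268.
7² = 49 falls short of 89397/268 but 7³ = 343 reaches it, so n = 3.

3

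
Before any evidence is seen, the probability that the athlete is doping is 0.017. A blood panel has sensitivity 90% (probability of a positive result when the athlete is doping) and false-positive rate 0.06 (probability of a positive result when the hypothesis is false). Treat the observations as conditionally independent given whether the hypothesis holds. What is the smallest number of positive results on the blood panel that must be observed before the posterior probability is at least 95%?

Prior odds = 0.017/0.983 = 17/983.
Likelihood ratio of a positive result = 0.9/0.06 = 15.
Target posterior odds = 0.95/0.05 = 19.
Need (17/983) × 15ⁿ ≥ 19, i.e. 15ⁿ ≥ 18677/17.
15² = 225 falls short of 18677/17 but 15³ = 3375 reaches it, so n = 3.

3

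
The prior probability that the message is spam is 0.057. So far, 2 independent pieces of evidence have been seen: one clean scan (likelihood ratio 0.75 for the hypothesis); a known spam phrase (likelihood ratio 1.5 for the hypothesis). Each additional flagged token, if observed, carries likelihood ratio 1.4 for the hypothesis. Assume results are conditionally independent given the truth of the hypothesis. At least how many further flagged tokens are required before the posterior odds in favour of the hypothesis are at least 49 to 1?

Prior odds = 0.057/0.943 = 57/943.
Combined Bayes factor of the evidence already in hand = 0.75 × 1.5 = 1.125.
Odds after that evidence = (57/943) × 1.125 = 513/7544.
Target odds = 49.
Need 1.4ⁿ ≥ 49 ÷ (513/7544) = 369656/513.
1.4¹⁹ ≈597.63 falls short of 369656/513 but 1.4²⁰ ≈836.683 reaches it, so n = 20.

20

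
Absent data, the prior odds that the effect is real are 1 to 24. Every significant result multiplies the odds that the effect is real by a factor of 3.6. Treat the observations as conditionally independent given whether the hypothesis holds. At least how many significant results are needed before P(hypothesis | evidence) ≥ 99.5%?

Prior odds = 1/24.
Likelihood ratio per significant result = 3.6.
Target posterior odds = 0.995/0.005 = 199.
Need (1/24) × 3.6ⁿ ≥ 199, i.e. 3.6ⁿ ≥ 4776.
3.6⁶ = 34012224/15625 falls short of 4776 but 3.6⁷ = 612220032/78125 reaches it, so n = 7.

7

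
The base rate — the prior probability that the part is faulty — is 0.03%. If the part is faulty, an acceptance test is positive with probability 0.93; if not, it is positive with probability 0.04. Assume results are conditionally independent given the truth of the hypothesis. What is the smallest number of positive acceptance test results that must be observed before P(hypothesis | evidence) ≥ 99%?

5

Prior odds: 0.0003 ÷ 0.9997 = 3/9997.
Likelihood ratio of a positive = 0.93/0.04 = 23.25.
Target posterior odds = 0.99/0.01 = 99.
Require 23.25ⁿ ≥ 99 ÷ (3/9997) = 329901.
23.25⁴ = 74805201/256 falls short of 329901 but 23.25⁵ ≈6.79383e+06 reaches it, so n = 5.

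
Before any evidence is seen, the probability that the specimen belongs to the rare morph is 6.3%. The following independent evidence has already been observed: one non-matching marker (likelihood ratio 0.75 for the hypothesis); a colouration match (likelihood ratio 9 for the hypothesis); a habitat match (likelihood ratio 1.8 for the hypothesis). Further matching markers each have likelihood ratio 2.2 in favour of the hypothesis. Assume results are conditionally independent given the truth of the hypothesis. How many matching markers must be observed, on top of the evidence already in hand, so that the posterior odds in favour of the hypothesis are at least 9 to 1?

Prior odds = 0.063/0.937 = 63/937.
Combined Bayes factor of the evidence already in hand = 0.75 × 9 × 1.8 = 12.15.
Odds after that evidence = (63/937) × 12.15 = 15309/18740.
Target odds = 9.
Need 2.2ⁿ ≥ 9 ÷ (15309/18740) = 18740/1701.
2.2³ = 10.648 falls short of 18740/1701 but 2.2⁴ = 23.4256 reaches it, so n = 4.

4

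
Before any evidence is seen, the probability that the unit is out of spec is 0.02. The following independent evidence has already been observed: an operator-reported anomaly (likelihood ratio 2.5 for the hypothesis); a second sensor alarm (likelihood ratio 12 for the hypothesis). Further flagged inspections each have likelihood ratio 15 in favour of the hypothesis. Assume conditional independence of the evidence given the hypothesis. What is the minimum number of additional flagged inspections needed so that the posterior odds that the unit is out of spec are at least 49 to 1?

2

Prior odds = 0.02/0.98 = 1/49.
Combined Bayes factor of the evidence already in hand = 2.5 × 12 = 30.
Odds after that evidence = (1/49) × 30 = 30/49.
Target odds = 49.
Need 15ⁿ ≥ 49 ÷ (30/49) = 2401/30.
15¹ = 15 falls short of 2401/30 but 15² = 225 reaches it, so n = 2.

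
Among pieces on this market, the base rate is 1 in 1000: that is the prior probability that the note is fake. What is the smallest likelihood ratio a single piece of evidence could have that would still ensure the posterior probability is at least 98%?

48951

Prior odds = 0.001/0.999 = 1/999.
Target odds = 0.98/0.02 = 49.
Required Bayes factor = 49 ÷ (1/999) = 48951.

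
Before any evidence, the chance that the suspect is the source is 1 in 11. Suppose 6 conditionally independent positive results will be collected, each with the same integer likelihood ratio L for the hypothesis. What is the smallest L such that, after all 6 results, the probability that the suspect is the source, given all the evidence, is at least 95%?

Prior odds = (1/11)/(10/11) = 0.1.
Target odds = 0.95/0.05 = 19.
Need L⁶ ≥ 19 ÷ 0.1 = 190.
2⁶ = 64 < 190 ≤ 729 = 3⁶, so L = 3.

3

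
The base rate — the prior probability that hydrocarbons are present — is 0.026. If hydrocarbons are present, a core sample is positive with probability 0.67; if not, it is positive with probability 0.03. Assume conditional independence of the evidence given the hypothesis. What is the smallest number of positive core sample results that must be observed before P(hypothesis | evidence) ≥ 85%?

Prior odds = 0.026/0.974 = 13/487.
Likelihood ratio of a positive = 0.67/0.03 = 67/3.
Target posterior odds = 0.85/0.15 = 17/3.
Need (13/487) × (67/3)ⁿ ≥ 17/3, i.e. (67/3)ⁿ ≥ 8279/39.
(67/3)¹ = 67/3 falls short of 8279/39 but (67/3)² = 4489/9 reaches it, so n = 2.

2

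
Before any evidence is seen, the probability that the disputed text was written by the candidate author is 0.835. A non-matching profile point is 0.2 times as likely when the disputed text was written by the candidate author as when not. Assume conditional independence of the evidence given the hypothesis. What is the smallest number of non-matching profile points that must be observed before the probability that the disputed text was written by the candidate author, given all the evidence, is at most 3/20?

Prior odds: 0.835 ÷ 0.165 = 167/33.
Likelihood ratio per non-matching profile point = 0.2.
Target posterior odds = 0.15/0.85 = 3/17.
Require 0.2ⁿ ≤ 3/17 ÷ (167/33) = 99/2839.
0.2² = 0.04 is still above 99/2839 but 0.2³ = 0.008 is at or below it, so n = 3.

3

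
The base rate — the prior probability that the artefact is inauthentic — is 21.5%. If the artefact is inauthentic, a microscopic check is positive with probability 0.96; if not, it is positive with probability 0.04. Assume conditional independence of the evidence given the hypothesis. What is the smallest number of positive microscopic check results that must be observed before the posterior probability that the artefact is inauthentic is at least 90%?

Prior odds = 0.215/0.785 = 43/157.
Likelihood ratio of a positive = 0.96/0.04 = 24.
Target posterior odds = 0.9/0.1 = 9.
Require 24ⁿ ≥ 9 ÷ (43/157) = 1413/43.
24¹ = 24 falls short of 1413/43 but 24² = 576 reaches it, so n = 2.

2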